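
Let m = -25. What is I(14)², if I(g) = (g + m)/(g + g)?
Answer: 121/784 ≈ 0.15434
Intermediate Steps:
I(g) = (-25 + g)/(2*g) (I(g) = (g - 25)/(g + g) = (-25 + g)/((2*g)) = (-25 + g)*(1/(2*g)) = (-25 + g)/(2*g))
I(14)² = ((½)*(-25 + 14)/14)² = ((½)*(1/14)*(-11))² = (-11/28)² = 121/784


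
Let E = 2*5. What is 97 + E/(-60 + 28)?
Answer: 1547/16 ≈ 96.688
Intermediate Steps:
E = 10
97 + E/(-60 + 28) = 97 + 10/(-60 + 28) = 97 + 10/(-32) = 97 - 1/32*10 = 97 - 5/16 = 1547/16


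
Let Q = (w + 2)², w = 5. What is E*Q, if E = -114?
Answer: -5586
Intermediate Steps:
Q = 49 (Q = (5 + 2)² = 7² = 49)
E*Q = -114*49 = -5586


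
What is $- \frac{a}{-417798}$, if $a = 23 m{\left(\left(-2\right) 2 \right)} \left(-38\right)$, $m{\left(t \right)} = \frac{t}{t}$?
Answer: $- \frac{437}{208899} \approx -0.0020919$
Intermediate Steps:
$m{\left(t \right)} = 1$
$a = -874$ ($a = 23 \cdot 1 \left(-38\right) = 23 \left(-38\right) = -874$)
$- \frac{a}{-417798} = - \frac{-874}{-417798} = - \frac{\left(-874\right) \left(-1\right)}{417798} = \left(-1\right) \frac{437}{208899} = - \frac{437}{208899}$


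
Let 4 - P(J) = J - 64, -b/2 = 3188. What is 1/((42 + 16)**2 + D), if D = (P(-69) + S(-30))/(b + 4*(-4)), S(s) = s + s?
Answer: 6392/21502611 ≈ 0.00029727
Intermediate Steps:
b = -6376 (b = -2*3188 = -6376)
S(s) = 2*s
P(J) = 68 - J (P(J) = 4 - (J - 64) = 4 - (-64 + J) = 4 + (64 - J) = 68 - J)
D = -77/6392 (D = ((68 - 1*(-69)) + 2*(-30))/(-6376 + 4*(-4)) = ((68 + 69) - 60)/(-6376 - 16) = (137 - 60)/(-6392) = 77*(-1/6392) = -77/6392 ≈ -0.012046)
1/((42 + 16)**2 + D) = 1/((42 + 16)**2 - 77/6392) = 1/(58**2 - 77/6392) = 1/(3364 - 77/6392) = 1/(21502611/6392) = 6392/21502611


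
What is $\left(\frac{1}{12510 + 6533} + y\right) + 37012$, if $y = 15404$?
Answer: $\frac{998157889}{19043} \approx 52416.0$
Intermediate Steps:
$\left(\frac{1}{12510 + 6533} + y\right) + 37012 = \left(\frac{1}{12510 + 6533} + 15404\right) + 37012 = \left(\frac{1}{19043} + 15404\right) + 37012 = \frac{293338373}{19043} + 37012 = \frac{998157889}{19043}$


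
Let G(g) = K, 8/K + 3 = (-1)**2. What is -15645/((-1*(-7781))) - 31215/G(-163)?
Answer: 242821335/31124 ≈ 7801.7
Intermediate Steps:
K = -4 (K = 8/(-3 + (-1)**2) = 8/(-3 + 1) = 8/(-2) = 8*(-1/2) = -4)
G(g) = -4
-15645/((-1*(-7781))) - 31215/G(-163) = -15645/((-1*(-7781))) - 31215/(-4) = -15645/7781 - 31215*(-1/4) = -15645*1/7781 + 31215/4 = -15645/7781 + 31215/4 = 242821335/31124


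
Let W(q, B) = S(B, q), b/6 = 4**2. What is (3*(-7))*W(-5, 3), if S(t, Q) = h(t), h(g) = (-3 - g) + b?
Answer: -1890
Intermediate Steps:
b = 96 (b = 6*4**2 = 6*16 = 96)
h(g) = 93 - g (h(g) = (-3 - g) + 96 = 93 - g)
S(t, Q) = 93 - t
W(q, B) = 93 - B
(3*(-7))*W(-5, 3) = (3*(-7))*(93 - 1*3) = -21*(93 - 3) = -21*90 = -1890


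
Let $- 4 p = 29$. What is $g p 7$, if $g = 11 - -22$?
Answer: $- \frac{6699}{4} \approx -1674.8$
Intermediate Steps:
$p = - \frac{29}{4}$ ($p = \left(- \frac{1}{4}\right) 29 = - \frac{29}{4} \approx -7.25$)
$g = 33$ ($g = 11 + 22 = 33$)
$g p 7 = 33 \left(- \frac{29}{4}\right) 7 = \left(- \frac{957}{4}\right) 7 = - \frac{6699}{4}$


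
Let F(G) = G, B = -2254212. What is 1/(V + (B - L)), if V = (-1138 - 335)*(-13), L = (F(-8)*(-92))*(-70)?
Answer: -1/2183543 ≈ -4.5797e-7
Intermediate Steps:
L = -51520 (L = -8*(-92)*(-70) = 736*(-70) = -51520)
V = 19149 (V = -1473*(-13) = 19149)
1/(V + (B - L)) = 1/(19149 + (-2254212 - 1*(-51520))) = 1/(19149 + (-2254212 + 51520)) = 1/(19149 - 2202692) = 1/(-2183543) = -1/2183543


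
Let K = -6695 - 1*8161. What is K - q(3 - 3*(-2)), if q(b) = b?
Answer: -14865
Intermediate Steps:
K = -14856 (K = -6695 - 8161 = -14856)
K - q(3 - 3*(-2)) = -14856 - (3 - 3*(-2)) = -14856 - (3 + 6) = -14856 - 1*9 = -14856 - 9 = -14865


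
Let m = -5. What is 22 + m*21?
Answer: -83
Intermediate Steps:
22 + m*21 = 22 - 5*21 = 22 - 105 = -83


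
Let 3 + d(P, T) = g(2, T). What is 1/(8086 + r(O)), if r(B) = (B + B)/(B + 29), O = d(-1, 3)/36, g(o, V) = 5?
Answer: 523/4228980 ≈ 0.00012367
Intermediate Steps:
d(P, T) = 2 (d(P, T) = -3 + 5 = 2)
O = 1/18 (O = 2/36 = 2*(1/36) = 1/18 ≈ 0.055556)
r(B) = 2*B/(29 + B) (r(B) = (2*B)/(29 + B) = 2*B/(29 + B))
1/(8086 + r(O)) = 1/(8086 + 2*(1/18)/(29 + 1/18)) = 1/(8086 + 2*(1/18)/(523/18)) = 1/(8086 + 2*(1/18)*(18/523)) = 1/(8086 + 2/523) = 1/(4228980/523) = 523/4228980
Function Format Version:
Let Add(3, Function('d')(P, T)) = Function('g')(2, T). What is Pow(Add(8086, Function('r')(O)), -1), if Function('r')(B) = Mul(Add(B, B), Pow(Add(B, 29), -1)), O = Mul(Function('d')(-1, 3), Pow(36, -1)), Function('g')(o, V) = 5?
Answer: Rational(523, 4228980) ≈ 0.00012367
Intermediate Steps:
Function('d')(P, T) = 2 (Function('d')(P, T) = Add(-3, 5) = 2)
O = Rational(1, 18) (O = Mul(2, Pow(36, -1)) = Mul(2, Rational(1, 36)) = Rational(1, 18) ≈ 0.055556)
Function('r')(B) = Mul(2, B, Pow(Add(29, B), -1)) (Function('r')(B) = Mul(Mul(2, B), Pow(Add(29, B), -1)) = Mul(2, B, Pow(Add(29, B), -1)))
Pow(Add(8086, Function('r')(O)), -1) = Pow(Add(8086, Mul(2, Rational(1, 18), Pow(Add(29, Rational(1, 18)), -1))), -1) = Pow(Add(8086, Mul(2, Rational(1, 18), Pow(Rational(523, 18), -1))), -1) = Pow(Add(8086, Mul(2, Rational(1, 18), Rational(18, 523))), -1) = Pow(Add(8086, Rational(2, 523)), -1) = Pow(Rational(4228980, 523), -1) = Rational(523, 4228980)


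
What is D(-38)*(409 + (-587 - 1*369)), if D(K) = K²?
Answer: -789868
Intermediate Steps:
D(-38)*(409 + (-587 - 1*369)) = (-38)²*(409 + (-587 - 1*369)) = 1444*(409 + (-587 - 369)) = 1444*(409 - 956) = 1444*(-547) = -789868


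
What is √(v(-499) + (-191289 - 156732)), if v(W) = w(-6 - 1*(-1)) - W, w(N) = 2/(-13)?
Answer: 2*I*√14682811/13 ≈ 589.51*I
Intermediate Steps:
w(N) = -2/13 (w(N) = 2*(-1/13) = -2/13)
v(W) = -2/13 - W
√(v(-499) + (-191289 - 156732)) = √((-2/13 - 1*(-499)) + (-191289 - 156732)) = √((-2/13 + 499) - 348021) = √(6485/13 - 348021) = √(-4517788/13) = 2*I*√14682811/13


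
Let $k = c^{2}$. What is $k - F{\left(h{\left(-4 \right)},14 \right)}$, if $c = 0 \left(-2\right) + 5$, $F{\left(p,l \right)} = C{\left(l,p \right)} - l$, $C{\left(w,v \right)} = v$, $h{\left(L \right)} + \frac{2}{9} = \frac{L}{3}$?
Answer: $\frac{365}{9} \approx 40.556$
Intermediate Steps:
$h{\left(L \right)} = - \frac{2}{9} + \frac{L}{3}$
$F{\left(p,l \right)} = p - l$
$c = 5$ ($c = 0 + 5 = 5$)
$k = 25$ ($k = 5^{2} = 25$)
$k - F{\left(h{\left(-4 \right)},14 \right)} = 25 - \left(\left(- \frac{2}{9} + \frac{1}{3} \left(-4\right)\right) - 14\right) = 25 - \left(\left(- \frac{2}{9} - \frac{4}{3}\right) - 14\right) = 25 - \left(- \frac{14}{9} - 14\right) = 25 - - \frac{140}{9} = 25 + \frac{140}{9} = \frac{365}{9}$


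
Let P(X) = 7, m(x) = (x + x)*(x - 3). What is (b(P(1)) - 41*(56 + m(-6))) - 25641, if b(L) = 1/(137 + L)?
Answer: -4660559/144 ≈ -32365.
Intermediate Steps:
m(x) = 2*x*(-3 + x) (m(x) = (2*x)*(-3 + x) = 2*x*(-3 + x))
(b(P(1)) - 41*(56 + m(-6))) - 25641 = (1/(137 + 7) - 41*(56 + 2*(-6)*(-3 - 6))) - 25641 = (1/144 - 41*(56 + 2*(-6)*(-9))) - 25641 = (1/144 - 41*(56 + 108)) - 25641 = (1/144 - 41*164) - 25641 = (1/144 - 6724) - 25641 = -968255/144 - 25641 = -4660559/144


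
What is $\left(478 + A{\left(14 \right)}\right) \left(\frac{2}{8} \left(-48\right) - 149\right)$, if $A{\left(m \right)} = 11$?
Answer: $-78729$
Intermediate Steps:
$\left(478 + A{\left(14 \right)}\right) \left(\frac{2}{8} \left(-48\right) - 149\right) = \left(478 + 11\right) \left(\frac{2}{8} \left(-48\right) - 149\right) = 489 \left(2 \cdot \frac{1}{8} \left(-48\right) - 149\right) = 489 \left(\frac{1}{4} \left(-48\right) - 149\right) = 489 \left(-12 - 149\right) = 489 \left(-161\right) = -78729$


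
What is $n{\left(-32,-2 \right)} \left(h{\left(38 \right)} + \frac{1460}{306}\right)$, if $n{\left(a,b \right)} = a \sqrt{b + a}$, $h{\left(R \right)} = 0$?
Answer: $- \frac{23360 i \sqrt{34}}{153} \approx - 890.27 i$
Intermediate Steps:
$n{\left(a,b \right)} = a \sqrt{a + b}$
$n{\left(-32,-2 \right)} \left(h{\left(38 \right)} + \frac{1460}{306}\right) = - 32 \sqrt{-32 - 2} \left(0 + \frac{1460}{306}\right) = - 32 \sqrt{-34} \left(0 + 1460 \cdot \frac{1}{306}\right) = - 32 i \sqrt{34} \left(0 + \frac{730}{153}\right) = - 32 i \sqrt{34} \cdot \frac{730}{153} = - \frac{23360 i \sqrt{34}}{153}$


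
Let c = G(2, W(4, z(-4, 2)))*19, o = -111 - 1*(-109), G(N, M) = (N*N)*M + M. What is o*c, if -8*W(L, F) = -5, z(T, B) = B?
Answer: -475/4 ≈ -118.75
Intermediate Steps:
W(L, F) = 5/8 (W(L, F) = -1/8*(-5) = 5/8)
G(N, M) = M + M*N**2 (G(N, M) = N**2*M + M = M*N**2 + M = M + M*N**2)
o = -2 (o = -111 + 109 = -2)
c = 475/8 (c = (5*(1 + 2**2)/8)*19 = (5*(1 + 4)/8)*19 = ((5/8)*5)*19 = (25/8)*19 = 475/8 ≈ 59.375)
o*c = -2*475/8 = -475/4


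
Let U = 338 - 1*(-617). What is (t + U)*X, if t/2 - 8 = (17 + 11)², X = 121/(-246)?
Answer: -307219/246 ≈ -1248.9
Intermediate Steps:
X = -121/246 (X = 121*(-1/246) = -121/246 ≈ -0.49187)
U = 955 (U = 338 + 617 = 955)
t = 1584 (t = 16 + 2*(17 + 11)² = 16 + 2*28² = 16 + 2*784 = 16 + 1568 = 1584)
(t + U)*X = (1584 + 955)*(-121/246) = 2539*(-121/246) = -307219/246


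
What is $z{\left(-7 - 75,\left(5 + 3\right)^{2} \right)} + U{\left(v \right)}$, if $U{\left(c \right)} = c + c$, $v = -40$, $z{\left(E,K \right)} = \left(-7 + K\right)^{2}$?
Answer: $3169$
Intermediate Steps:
$U{\left(c \right)} = 2 c$
$z{\left(-7 - 75,\left(5 + 3\right)^{2} \right)} + U{\left(v \right)} = \left(-7 + \left(5 + 3\right)^{2}\right)^{2} + 2 \left(-40\right) = \left(-7 + 8^{2}\right)^{2} - 80 = \left(-7 + 64\right)^{2} - 80 = 57^{2} - 80 = 3249 - 80 = 3169$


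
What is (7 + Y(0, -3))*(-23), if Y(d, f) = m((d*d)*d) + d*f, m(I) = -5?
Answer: -46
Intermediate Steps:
Y(d, f) = -5 + d*f
(7 + Y(0, -3))*(-23) = (7 + (-5 + 0*(-3)))*(-23) = (7 + (-5 + 0))*(-23) = (7 - 5)*(-23) = 2*(-23) = -46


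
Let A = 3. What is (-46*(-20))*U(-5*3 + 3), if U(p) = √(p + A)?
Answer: 2760*I ≈ 2760.0*I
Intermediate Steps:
U(p) = √(3 + p) (U(p) = √(p + 3) = √(3 + p))
(-46*(-20))*U(-5*3 + 3) = (-46*(-20))*√(3 + (-5*3 + 3)) = 920*√(3 + (-15 + 3)) = 920*√(3 - 12) = 920*√(-9) = 920*(3*I) = 2760*I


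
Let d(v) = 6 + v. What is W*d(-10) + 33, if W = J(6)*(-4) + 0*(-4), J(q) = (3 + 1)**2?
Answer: 289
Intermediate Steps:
J(q) = 16 (J(q) = 4**2 = 16)
W = -64 (W = 16*(-4) + 0*(-4) = -64 + 0 = -64)
W*d(-10) + 33 = -64*(6 - 10) + 33 = -64*(-4) + 33 = 256 + 33 = 289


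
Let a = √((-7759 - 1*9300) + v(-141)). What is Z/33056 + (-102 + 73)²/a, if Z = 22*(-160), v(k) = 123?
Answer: -110/1033 - 29*I*√4234/292 ≈ -0.10649 - 6.4623*I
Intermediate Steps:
Z = -3520
a = 2*I*√4234 (a = √((-7759 - 1*9300) + 123) = √((-7759 - 9300) + 123) = √(-17059 + 123) = √(-16936) = 2*I*√4234 ≈ 130.14*I)
Z/33056 + (-102 + 73)²/a = -3520/33056 + (-102 + 73)²/((2*I*√4234)) = -3520*1/33056 + (-29)²*(-I*√4234/8468) = -110/1033 + 841*(-I*√4234/8468) = -110/1033 - 29*I*√4234/292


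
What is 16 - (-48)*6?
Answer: 304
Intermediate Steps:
16 - (-48)*6 = 16 - 12*(-24) = 16 + 288 = 304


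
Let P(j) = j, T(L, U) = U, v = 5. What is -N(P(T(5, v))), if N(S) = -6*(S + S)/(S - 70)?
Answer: -12/13 ≈ -0.92308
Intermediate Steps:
N(S) = -12*S/(-70 + S) (N(S) = -6*2*S/(-70 + S) = -12*S/(-70 + S))
-N(P(T(5, v))) = -(-12)*5/(-70 + 5) = -(-12)*5/(-65) = -(-12)*5*(-1)/65 = -1*12/13 = -12/13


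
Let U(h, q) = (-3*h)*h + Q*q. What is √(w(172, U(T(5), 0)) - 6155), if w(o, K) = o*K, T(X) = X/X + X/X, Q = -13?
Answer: I*√8219 ≈ 90.659*I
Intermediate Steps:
T(X) = 2 (T(X) = 1 + 1 = 2)
U(h, q) = -13*q - 3*h² (U(h, q) = (-3*h)*h - 13*q = -3*h² - 13*q = -13*q - 3*h²)
w(o, K) = K*o
√(w(172, U(T(5), 0)) - 6155) = √((-13*0 - 3*2²)*172 - 6155) = √((0 - 3*4)*172 - 6155) = √((0 - 12)*172 - 6155) = √(-12*172 - 6155) = √(-2064 - 6155) = √(-8219) = I*√8219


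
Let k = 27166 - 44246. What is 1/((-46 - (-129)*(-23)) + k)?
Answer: -1/20093 ≈ -4.9769e-5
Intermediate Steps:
k = -17080
1/((-46 - (-129)*(-23)) + k) = 1/((-46 - (-129)*(-23)) - 17080) = 1/((-46 - 129*23) - 17080) = 1/((-46 - 2967) - 17080) = 1/(-3013 - 17080) = 1/(-20093) = -1/20093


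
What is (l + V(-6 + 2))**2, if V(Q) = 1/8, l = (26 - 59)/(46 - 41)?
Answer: 67081/1600 ≈ 41.926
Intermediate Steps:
l = -33/5 ≈ -6.6000
V(Q) = 1/8
(l + V(-6 + 2))**2 = (-33/5 + 1/8)**2 = (-259/40)**2 = 67081/1600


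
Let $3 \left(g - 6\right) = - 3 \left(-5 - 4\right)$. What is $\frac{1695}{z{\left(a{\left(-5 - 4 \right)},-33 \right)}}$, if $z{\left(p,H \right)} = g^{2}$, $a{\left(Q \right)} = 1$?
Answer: $\frac{113}{15} \approx 7.5333$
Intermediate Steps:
$g = 15$ ($g = 6 + \frac{\left(-3\right) \left(-5 - 4\right)}{3} = 6 + \frac{\left(-3\right) \left(-9\right)}{3} = 6 + \frac{1}{3} \cdot 27 = 6 + 9 = 15$)
$z{\left(p,H \right)} = 225$ ($z{\left(p,H \right)} = 15^{2} = 225$)
$\frac{1695}{z{\left(a{\left(-5 - 4 \right)},-33 \right)}} = \frac{1695}{225} = 1695 \cdot \frac{1}{225} = \frac{113}{15}$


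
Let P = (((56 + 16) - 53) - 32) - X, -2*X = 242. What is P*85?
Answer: 9180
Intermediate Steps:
X = -121 (X = -1/2*242 = -121)
P = 108 (P = (((56 + 16) - 53) - 32) - 1*(-121) = ((72 - 53) - 32) + 121 = (19 - 32) + 121 = -13 + 121 = 108)
P*85 = 108*85 = 9180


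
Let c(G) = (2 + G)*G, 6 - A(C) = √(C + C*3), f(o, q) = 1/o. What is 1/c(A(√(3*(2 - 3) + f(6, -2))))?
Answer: 3/(144 + 2*I*√102 - 14*6^(¾)*17^(¼)*√I) ≈ 0.026032 + 0.022114*I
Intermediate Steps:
A(C) = 6 - 2*√C (A(C) = 6 - √(C + C*3) = 6 - √(C + 3*C) = 6 - √(4*C) = 6 - 2*√C)
c(G) = G*(2 + G)
1/c(A(√(3*(2 - 3) + f(6, -2)))) = 1/((6 - 2*(3*(2 - 3) + 1/6)^(¼))*(2 + (6 - 2*(3*(2 - 3) + 1/6)^(¼)))) = 1/((6 - 2*(3*(-1) + ⅙)^(¼))*(2 + (6 - 2*(3*(-1) + ⅙)^(¼)))) = 1/((6 - 2*(-3 + ⅙)^(¼))*(2 + (6 - 2*(-3 + ⅙)^(¼)))) = 1/((6 - 2*(-17)^(¼)*6^(¾)/6)*(2 + (6 - 2*(-17)^(¼)*6^(¾)/6))) = 1/((6 - 2*6^(¾)*17^(¼)*√I/6)*(2 + (6 - 2*6^(¾)*17^(¼)*√I/6))) = 1/((6 - 6^(¾)*17^(¼)*√I/3)*(2 + (6 - 6^(¾)*17^(¼)*√I/3))) = 1/((6 - 6^(¾)*17^(¼)*√I/3)*(8 - 6^(¾)*17^(¼)*√I/3))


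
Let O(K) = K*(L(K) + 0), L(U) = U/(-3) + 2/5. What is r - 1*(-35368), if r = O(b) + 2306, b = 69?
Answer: 180573/5 ≈ 36115.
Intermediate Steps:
L(U) = ⅖ - U/3 (L(U) = U*(-⅓) + 2*(⅕) = -U/3 + ⅖ = ⅖ - U/3)
O(K) = K*(⅖ - K/3) (O(K) = K*((⅖ - K/3) + 0) = K*(⅖ - K/3))
r = 3733/5 (r = (1/15)*69*(6 - 5*69) + 2306 = (1/15)*69*(6 - 345) + 2306 = (1/15)*69*(-339) + 2306 = -7797/5 + 2306 = 3733/5 ≈ 746.60)
r - 1*(-35368) = 3733/5 - 1*(-35368) = 3733/5 + 35368 = 180573/5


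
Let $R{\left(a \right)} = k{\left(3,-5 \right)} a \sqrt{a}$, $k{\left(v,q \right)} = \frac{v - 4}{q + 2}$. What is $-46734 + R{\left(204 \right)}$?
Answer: $-46734 + 136 \sqrt{51} \approx -45763.0$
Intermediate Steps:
$k{\left(v,q \right)} = \frac{-4 + v}{2 + q}$
$R{\left(a \right)} = \frac{a^{\frac{3}{2}}}{3}$ ($R{\left(a \right)} = \frac{-4 + 3}{2 - 5} a \sqrt{a} = \frac{1}{-3} \left(-1\right) a^{\frac{3}{2}} = \left(- \frac{1}{3}\right) \left(-1\right) a^{\frac{3}{2}} = \frac{a^{\frac{3}{2}}}{3}$)
$-46734 + R{\left(204 \right)} = -46734 + \frac{204^{\frac{3}{2}}}{3} = -46734 + \frac{408 \sqrt{51}}{3} = -46734 + 136 \sqrt{51}$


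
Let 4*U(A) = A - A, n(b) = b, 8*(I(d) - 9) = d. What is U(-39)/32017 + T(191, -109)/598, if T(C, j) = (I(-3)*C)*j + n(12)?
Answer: -1436415/4784 ≈ -300.25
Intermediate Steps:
I(d) = 9 + d/8
U(A) = 0 (U(A) = (A - A)/4 = (¼)*0 = 0)
T(C, j) = 12 + 69*C*j/8 (T(C, j) = ((9 + (⅛)*(-3))*C)*j + 12 = ((9 - 3/8)*C)*j + 12 = (69*C/8)*j + 12 = 69*C*j/8 + 12 = 12 + 69*C*j/8)
U(-39)/32017 + T(191, -109)/598 = 0/32017 + (12 + (69/8)*191*(-109))/598 = 0*(1/32017) + (12 - 1436511/8)*(1/598) = 0 - 1436415/8*1/598 = 0 - 1436415/4784 = -1436415/4784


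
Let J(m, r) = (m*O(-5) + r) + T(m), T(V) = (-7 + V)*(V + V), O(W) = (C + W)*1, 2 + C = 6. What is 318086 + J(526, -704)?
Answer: 862844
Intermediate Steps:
C = 4 (C = -2 + 6 = 4)
O(W) = 4 + W (O(W) = (4 + W)*1 = 4 + W)
T(V) = 2*V*(-7 + V) (T(V) = (-7 + V)*(2*V) = 2*V*(-7 + V))
J(m, r) = r - m + 2*m*(-7 + m) (J(m, r) = (m*(4 - 5) + r) + 2*m*(-7 + m) = (m*(-1) + r) + 2*m*(-7 + m) = (-m + r) + 2*m*(-7 + m) = (r - m) + 2*m*(-7 + m) = r - m + 2*m*(-7 + m))
318086 + J(526, -704) = 318086 + (-704 - 1*526 + 2*526*(-7 + 526)) = 318086 + (-704 - 526 + 2*526*519) = 318086 + (-704 - 526 + 545988) = 318086 + 544758 = 862844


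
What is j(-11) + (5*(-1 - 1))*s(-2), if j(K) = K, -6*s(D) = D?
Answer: -43/3 ≈ -14.333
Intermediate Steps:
s(D) = -D/6
j(-11) + (5*(-1 - 1))*s(-2) = -11 + (5*(-1 - 1))*(-1/6*(-2)) = -11 + (5*(-2))*(1/3) = -11 - 10*1/3 = -11 - 10/3 = -43/3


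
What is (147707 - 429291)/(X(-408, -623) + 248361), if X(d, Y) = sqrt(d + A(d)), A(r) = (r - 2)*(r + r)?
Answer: -23311494608/20560950723 + 563168*sqrt(9282)/20560950723 ≈ -1.1311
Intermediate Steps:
A(r) = 2*r*(-2 + r) (A(r) = (-2 + r)*(2*r) = 2*r*(-2 + r))
X(d, Y) = sqrt(d + 2*d*(-2 + d))
(147707 - 429291)/(X(-408, -623) + 248361) = (147707 - 429291)/(sqrt(-408*(-3 + 2*(-408))) + 248361) = -281584/(sqrt(-408*(-3 - 816)) + 248361) = -281584/(sqrt(-408*(-819)) + 248361) = -281584/(sqrt(334152) + 248361) = -281584/(6*sqrt(9282) + 248361) = -281584/(248361 + 6*sqrt(9282))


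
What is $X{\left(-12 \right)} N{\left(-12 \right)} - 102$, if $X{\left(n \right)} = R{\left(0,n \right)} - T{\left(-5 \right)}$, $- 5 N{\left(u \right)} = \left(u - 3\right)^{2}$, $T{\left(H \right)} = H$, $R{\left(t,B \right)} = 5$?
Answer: $-552$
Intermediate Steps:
$N{\left(u \right)} = - \frac{\left(-3 + u\right)^{2}}{5}$ ($N{\left(u \right)} = - \frac{\left(u - 3\right)^{2}}{5} = - \frac{\left(-3 + u\right)^{2}}{5}$)
$X{\left(n \right)} = 10$ ($X{\left(n \right)} = 5 - -5 = 5 + 5 = 10$)
$X{\left(-12 \right)} N{\left(-12 \right)} - 102 = 10 \left(- \frac{\left(-3 - 12\right)^{2}}{5}\right) - 102 = 10 \left(- \frac{\left(-15\right)^{2}}{5}\right) - 102 = 10 \left(\left(- \frac{1}{5}\right) 225\right) - 102 = 10 \left(-45\right) - 102 = -450 - 102 = -552$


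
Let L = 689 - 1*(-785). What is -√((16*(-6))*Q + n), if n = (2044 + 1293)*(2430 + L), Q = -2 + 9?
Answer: -4*√814186 ≈ -3609.3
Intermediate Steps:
L = 1474 (L = 689 + 785 = 1474)
Q = 7
n = 13027648 (n = (2044 + 1293)*(2430 + 1474) = 3337*3904 = 13027648)
-√((16*(-6))*Q + n) = -√((16*(-6))*7 + 13027648) = -√(-96*7 + 13027648) = -√(-672 + 13027648) = -√13026976 = -4*√814186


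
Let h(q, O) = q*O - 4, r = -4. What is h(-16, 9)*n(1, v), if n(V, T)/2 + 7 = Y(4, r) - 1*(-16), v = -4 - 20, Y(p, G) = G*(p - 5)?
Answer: -3848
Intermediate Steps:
h(q, O) = -4 + O*q (h(q, O) = O*q - 4 = -4 + O*q)
Y(p, G) = G*(-5 + p)
v = -24
n(V, T) = 26 (n(V, T) = -14 + 2*(-4*(-5 + 4) - 1*(-16)) = -14 + 2*(-4*(-1) + 16) = -14 + 2*(4 + 16) = -14 + 2*20 = -14 + 40 = 26)
h(-16, 9)*n(1, v) = (-4 + 9*(-16))*26 = (-4 - 144)*26 = -148*26 = -3848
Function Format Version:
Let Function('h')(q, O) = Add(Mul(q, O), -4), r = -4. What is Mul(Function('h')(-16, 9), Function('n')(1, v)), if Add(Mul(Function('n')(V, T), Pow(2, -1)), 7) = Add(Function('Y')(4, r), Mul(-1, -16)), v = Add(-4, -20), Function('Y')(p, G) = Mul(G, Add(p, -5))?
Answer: -3848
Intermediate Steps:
Function('h')(q, O) = Add(-4, Mul(O, q)) (Function('h')(q, O) = Add(Mul(O, q), -4) = Add(-4, Mul(O, q)))
Function('Y')(p, G) = Mul(G, Add(-5, p))
v = -24
Function('n')(V, T) = 26 (Function('n')(V, T) = Add(-14, Mul(2, Add(Mul(-4, Add(-5, 4)), Mul(-1, -16)))) = Add(-14, Mul(2, Add(Mul(-4, -1), 16))) = Add(-14, Mul(2, Add(4, 16))) = Add(-14, Mul(2, 20)) = Add(-14, 40) = 26)
Mul(Function('h')(-16, 9), Function('n')(1, v)) = Mul(Add(-4, Mul(9, -16)), 26) = Mul(Add(-4, -144), 26) = Mul(-148, 26) = -3848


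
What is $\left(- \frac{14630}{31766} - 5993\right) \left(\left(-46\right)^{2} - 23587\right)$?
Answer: $\frac{291987607302}{2269} \approx 1.2869 \cdot 10^{8}$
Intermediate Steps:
$\left(- \frac{14630}{31766} - 5993\right) \left(\left(-46\right)^{2} - 23587\right) = \left(\left(-14630\right) \frac{1}{31766} - 5993\right) \left(2116 - 23587\right) = \left(- \frac{1045}{2269} - 5993\right) \left(-21471\right) = \left(- \frac{13599162}{2269}\right) \left(-21471\right) = \frac{291987607302}{2269}$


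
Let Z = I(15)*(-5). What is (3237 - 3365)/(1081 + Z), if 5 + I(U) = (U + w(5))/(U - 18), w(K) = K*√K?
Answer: -325728/2877331 + 2400*√5/2877331 ≈ -0.11134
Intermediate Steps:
w(K) = K^(3/2)
I(U) = -5 + (U + 5*√5)/(-18 + U) (I(U) = -5 + (U + 5^(3/2))/(U - 18) = -5 + (U + 5*√5)/(-18 + U))
Z = 50 + 25*√5/3 (Z = ((90 - 4*15 + 5*√5)/(-18 + 15))*(-5) = ((90 - 60 + 5*√5)/(-3))*(-5) = -(30 + 5*√5)/3*(-5) = (-10 - 5*√5/3)*(-5) = 50 + 25*√5/3 ≈ 68.634)
(3237 - 3365)/(1081 + Z) = (3237 - 3365)/(1081 + (50 + 25*√5/3)) = -128/(1131 + 25*√5/3)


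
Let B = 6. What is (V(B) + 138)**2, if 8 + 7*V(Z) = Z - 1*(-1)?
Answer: 931225/49 ≈ 19005.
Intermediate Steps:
V(Z) = -1 + Z/7 (V(Z) = -8/7 + (Z - 1*(-1))/7 = -8/7 + (Z + 1)/7 = -8/7 + (1 + Z)/7 = -8/7 + (1/7 + Z/7) = -1 + Z/7)
(V(B) + 138)**2 = ((-1 + (1/7)*6) + 138)**2 = ((-1 + 6/7) + 138)**2 = (-1/7 + 138)**2 = (965/7)**2 = 931225/49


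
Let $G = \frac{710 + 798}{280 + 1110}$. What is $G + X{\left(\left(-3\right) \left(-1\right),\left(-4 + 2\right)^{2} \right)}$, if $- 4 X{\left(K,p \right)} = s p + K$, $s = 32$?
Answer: $- \frac{88029}{2780} \approx -31.665$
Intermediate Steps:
$X{\left(K,p \right)} = - 8 p - \frac{K}{4}$ ($X{\left(K,p \right)} = - \frac{32 p + K}{4} = - \frac{K + 32 p}{4} = - 8 p - \frac{K}{4}$)
$G = \frac{754}{695}$ ($G = \frac{1508}{1390} = 1508 \cdot \frac{1}{1390} = \frac{754}{695} \approx 1.0849$)
$G + X{\left(\left(-3\right) \left(-1\right),\left(-4 + 2\right)^{2} \right)} = \frac{754}{695} - \left(8 \left(-4 + 2\right)^{2} + \frac{1}{4} \left(-3\right) \left(-1\right)\right) = \frac{754}{695} - \left(\frac{3}{4} + 8 \left(-2\right)^{2}\right) = \frac{754}{695} - \frac{131}{4} = - \frac{88029}{2780}$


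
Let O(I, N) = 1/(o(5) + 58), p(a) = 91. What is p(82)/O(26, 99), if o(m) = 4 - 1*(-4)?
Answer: 6006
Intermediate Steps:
o(m) = 8 (o(m) = 4 + 4 = 8)
O(I, N) = 1/66 (O(I, N) = 1/(8 + 58) = 1/66)
p(82)/O(26, 99) = 91/(1/66) = 91*66 = 6006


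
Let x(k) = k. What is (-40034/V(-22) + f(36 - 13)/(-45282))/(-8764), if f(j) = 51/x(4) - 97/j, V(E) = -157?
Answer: -166779278851/5732122314912 ≈ -0.029096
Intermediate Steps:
f(j) = 51/4 - 97/j
(-40034/V(-22) + f(36 - 13)/(-45282))/(-8764) = (-40034/(-157) + (51/4 - 97/(36 - 13))/(-45282))/(-8764) = (-40034*(-1/157) + (51/4 - 97/23)*(-1/45282))*(-1/8764) = (40034/157 + (51/4 - 97*1/23)*(-1/45282))*(-1/8764) = (40034/157 + (51/4 - 97/23)*(-1/45282))*(-1/8764) = (40034/157 + (785/92)*(-1/45282))*(-1/8764) = (40034/157 - 785/4165944)*(-1/8764) = (166779278851/654053208)*(-1/8764) = -166779278851/5732122314912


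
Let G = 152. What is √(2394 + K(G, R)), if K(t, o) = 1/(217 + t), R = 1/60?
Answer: √36218867/123 ≈ 48.929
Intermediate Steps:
R = 1/60 ≈ 0.016667
√(2394 + K(G, R)) = √(2394 + 1/(217 + 152)) = √(2394 + 1/369) = √(883387/369) = √36218867/123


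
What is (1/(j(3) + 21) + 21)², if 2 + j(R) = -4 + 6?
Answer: 195364/441 ≈ 443.00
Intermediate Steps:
j(R) = 0 (j(R) = -2 + (-4 + 6) = -2 + 2 = 0)
(1/(j(3) + 21) + 21)² = (1/(0 + 21) + 21)² = (1/21 + 21)² = (442/21)² = 195364/441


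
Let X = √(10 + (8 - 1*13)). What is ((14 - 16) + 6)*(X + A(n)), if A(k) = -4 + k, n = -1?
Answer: -20 + 4*√5 ≈ -11.056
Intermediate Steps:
X = √5 (X = √(10 + (8 - 13)) = √(10 - 5) = √5 ≈ 2.2361)
((14 - 16) + 6)*(X + A(n)) = ((14 - 16) + 6)*(√5 + (-4 - 1)) = (-2 + 6)*(√5 - 5) = 4*(-5 + √5) = -20 + 4*√5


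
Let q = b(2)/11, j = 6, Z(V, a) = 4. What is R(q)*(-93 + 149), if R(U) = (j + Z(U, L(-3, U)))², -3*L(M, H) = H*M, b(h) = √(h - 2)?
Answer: 5600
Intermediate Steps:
b(h) = √(-2 + h)
L(M, H) = -H*M/3
q = 0 (q = √(-2 + 2)/11 = √0*(1/11) = 0*(1/11) = 0)
R(U) = 100 (R(U) = (6 + 4)² = 10² = 100)
R(q)*(-93 + 149) = 100*(-93 + 149) = 100*56 = 5600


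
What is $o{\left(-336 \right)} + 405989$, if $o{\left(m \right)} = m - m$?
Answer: $405989$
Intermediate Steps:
$o{\left(m \right)} = 0$
$o{\left(-336 \right)} + 405989 = 0 + 405989 = 405989$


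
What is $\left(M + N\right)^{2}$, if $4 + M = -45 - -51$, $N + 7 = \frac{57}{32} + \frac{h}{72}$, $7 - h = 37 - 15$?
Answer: $\frac{108241}{9216} \approx 11.745$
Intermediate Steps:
$h = -15$ ($h = 7 - \left(37 - 15\right) = 7 - 22 = -15$)
$N = - \frac{521}{96}$ ($N = -7 + \left(\frac{57}{32} - \frac{15}{72}\right) = -7 + \left(57 \cdot \frac{1}{32} - \frac{5}{24}\right) = -7 + \left(\frac{57}{32} - \frac{5}{24}\right) = -7 + \frac{151}{96} = - \frac{521}{96} \approx -5.4271$)
$M = 2$ ($M = -4 - -6 = -4 + \left(-45 + 51\right) = -4 + 6 = 2$)
$\left(M + N\right)^{2} = \left(2 - \frac{521}{96}\right)^{2} = \left(- \frac{329}{96}\right)^{2} = \frac{108241}{9216}$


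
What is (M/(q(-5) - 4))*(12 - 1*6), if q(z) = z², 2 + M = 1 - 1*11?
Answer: -24/7 ≈ -3.4286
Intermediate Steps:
M = -12 (M = -2 + (1 - 1*11) = -2 + (1 - 11) = -2 - 10 = -12)
(M/(q(-5) - 4))*(12 - 1*6) = (-12/((-5)² - 4))*(12 - 1*6) = (-12/(25 - 4))*(12 - 6) = (-12/21)*6 = ((1/21)*(-12))*6 = -4/7*6 = -24/7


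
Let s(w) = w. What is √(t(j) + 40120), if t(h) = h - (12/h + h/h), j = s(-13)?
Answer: √6778070/13 ≈ 200.27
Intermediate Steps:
j = -13
t(h) = -1 + h - 12/h (t(h) = h - (12/h + 1) = h - (1 + 12/h) = h + (-1 - 12/h) = -1 + h - 12/h)
√(t(j) + 40120) = √((-1 - 13 - 12/(-13)) + 40120) = √((-1 - 13 - 12*(-1/13)) + 40120) = √((-1 - 13 + 12/13) + 40120) = √(-170/13 + 40120) = √(521390/13) = √6778070/13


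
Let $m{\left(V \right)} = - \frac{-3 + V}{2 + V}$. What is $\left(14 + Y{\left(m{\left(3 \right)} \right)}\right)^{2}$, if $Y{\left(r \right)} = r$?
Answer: $196$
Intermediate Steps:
$m{\left(V \right)} = - \frac{-3 + V}{2 + V}$
$\left(14 + Y{\left(m{\left(3 \right)} \right)}\right)^{2} = \left(14 + \frac{3 - 3}{2 + 3}\right)^{2} = \left(14 + \frac{3 - 3}{5}\right)^{2} = \left(14 + \frac{1}{5} \cdot 0\right)^{2} = \left(14 + 0\right)^{2} = 14^{2} = 196$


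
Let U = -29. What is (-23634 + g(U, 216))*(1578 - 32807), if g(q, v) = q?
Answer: 738971827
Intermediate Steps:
(-23634 + g(U, 216))*(1578 - 32807) = (-23634 - 29)*(1578 - 32807) = -23663*(-31229) = 738971827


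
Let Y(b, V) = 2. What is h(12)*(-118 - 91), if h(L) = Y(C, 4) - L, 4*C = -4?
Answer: 2090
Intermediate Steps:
C = -1 (C = (¼)*(-4) = -1)
h(L) = 2 - L
h(12)*(-118 - 91) = (2 - 1*12)*(-118 - 91) = (2 - 12)*(-209) = -10*(-209) = 2090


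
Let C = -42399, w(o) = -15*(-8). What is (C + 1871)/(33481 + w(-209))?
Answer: -40528/33601 ≈ -1.2062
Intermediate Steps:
w(o) = 120
(C + 1871)/(33481 + w(-209)) = (-42399 + 1871)/(33481 + 120) = -40528/33601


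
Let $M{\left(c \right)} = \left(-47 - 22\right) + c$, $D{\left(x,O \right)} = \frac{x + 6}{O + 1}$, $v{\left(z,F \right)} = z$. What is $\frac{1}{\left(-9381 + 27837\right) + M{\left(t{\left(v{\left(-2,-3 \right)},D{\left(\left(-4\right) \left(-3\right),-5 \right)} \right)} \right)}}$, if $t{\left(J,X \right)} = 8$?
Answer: $\frac{1}{18395} \approx 5.4363 \cdot 10^{-5}$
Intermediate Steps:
$D{\left(x,O \right)} = \frac{6 + x}{1 + O}$
$M{\left(c \right)} = -69 + c$
$\frac{1}{\left(-9381 + 27837\right) + M{\left(t{\left(v{\left(-2,-3 \right)},D{\left(\left(-4\right) \left(-3\right),-5 \right)} \right)} \right)}} = \frac{1}{\left(-9381 + 27837\right) + \left(-69 + 8\right)} = \frac{1}{18456 - 61} = \frac{1}{18395}$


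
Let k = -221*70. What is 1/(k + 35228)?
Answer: 1/19758 ≈ 5.0612e-5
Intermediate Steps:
k = -15470
1/(k + 35228) = 1/(-15470 + 35228) = 1/19758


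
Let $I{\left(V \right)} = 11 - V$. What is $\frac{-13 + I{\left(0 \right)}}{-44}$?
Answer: $\frac{1}{22} \approx 0.045455$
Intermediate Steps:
$\frac{-13 + I{\left(0 \right)}}{-44} = \frac{-13 + \left(11 - 0\right)}{-44} = \left(-13 + \left(11 + 0\right)\right) \left(- \frac{1}{44}\right) = \left(-13 + 11\right) \left(- \frac{1}{44}\right) = \left(-2\right) \left(- \frac{1}{44}\right) = \frac{1}{22}$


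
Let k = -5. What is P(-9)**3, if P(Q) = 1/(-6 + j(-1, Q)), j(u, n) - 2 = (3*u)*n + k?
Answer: 1/5832 ≈ 0.00017147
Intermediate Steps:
j(u, n) = -3 + 3*n*u (j(u, n) = 2 + ((3*u)*n - 5) = 2 + (3*n*u - 5) = 2 + (-5 + 3*n*u) = -3 + 3*n*u)
P(Q) = 1/(-9 - 3*Q) (P(Q) = 1/(-6 + (-3 + 3*Q*(-1))) = 1/(-6 + (-3 - 3*Q)) = 1/(-9 - 3*Q))
P(-9)**3 = (1/(3*(-3 - 1*(-9))))**3 = (1/(3*(-3 + 9)))**3 = ((1/3)/6)**3 = ((1/3)*(1/6))**3 = (1/18)**3 = 1/5832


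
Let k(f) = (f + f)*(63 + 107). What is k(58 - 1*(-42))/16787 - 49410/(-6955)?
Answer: 213183134/23350717 ≈ 9.1296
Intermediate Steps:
k(f) = 340*f (k(f) = (2*f)*170 = 340*f)
k(58 - 1*(-42))/16787 - 49410/(-6955) = (340*(58 - 1*(-42)))/16787 - 49410/(-6955) = (340*(58 + 42))*(1/16787) - 49410*(-1/6955) = (340*100)*(1/16787) + 9882/1391 = 34000*(1/16787) + 9882/1391 = 34000/16787 + 9882/1391 = 213183134/23350717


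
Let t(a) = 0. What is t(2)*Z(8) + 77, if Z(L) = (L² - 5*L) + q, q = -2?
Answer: 77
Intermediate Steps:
Z(L) = -2 + L² - 5*L (Z(L) = (L² - 5*L) - 2 = -2 + L² - 5*L)
t(2)*Z(8) + 77 = 0*(-2 + 8² - 5*8) + 77 = 0*(-2 + 64 - 40) + 77 = 0*22 + 77 = 0 + 77 = 77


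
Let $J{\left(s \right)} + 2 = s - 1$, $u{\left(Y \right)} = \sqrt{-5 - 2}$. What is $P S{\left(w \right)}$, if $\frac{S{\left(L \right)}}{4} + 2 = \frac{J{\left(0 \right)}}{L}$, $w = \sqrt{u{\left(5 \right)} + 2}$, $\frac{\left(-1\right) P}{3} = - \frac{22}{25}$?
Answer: $- \frac{528}{25} - \frac{792}{25 \sqrt{2 + i \sqrt{7}}} \approx -36.694 + 7.7501 i$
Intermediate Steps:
$u{\left(Y \right)} = i \sqrt{7}$ ($u{\left(Y \right)} = \sqrt{-7} = i \sqrt{7}$)
$P = \frac{66}{25}$ ($P = - 3 \left(- \frac{22}{25}\right) = - 3 \left(\left(-22\right) \frac{1}{25}\right) = \left(-3\right) \left(- \frac{22}{25}\right) = \frac{66}{25} \approx 2.64$)
$w = \sqrt{2 + i \sqrt{7}}$ ($w = \sqrt{i \sqrt{7} + 2} = \sqrt{2 + i \sqrt{7}} \approx 1.6304 + 0.81136 i$)
$J{\left(s \right)} = -3 + s$ ($J{\left(s \right)} = -2 + \left(s - 1\right) = -2 + \left(-1 + s\right) = -3 + s$)
$S{\left(L \right)} = -8 - \frac{12}{L}$ ($S{\left(L \right)} = -8 + 4 \frac{-3 + 0}{L} = -8 + 4 \left(- \frac{3}{L}\right) = -8 - \frac{12}{L}$)
$P S{\left(w \right)} = \frac{66 \left(-8 - \frac{12}{\sqrt{2 + i \sqrt{7}}}\right)}{25} = - \frac{528}{25} - \frac{792}{25 \sqrt{2 + i \sqrt{7}}}$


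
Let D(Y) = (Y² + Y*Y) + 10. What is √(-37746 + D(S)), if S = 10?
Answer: 4*I*√2346 ≈ 193.74*I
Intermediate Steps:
D(Y) = 10 + 2*Y² (D(Y) = (Y² + Y²) + 10 = 2*Y² + 10 = 10 + 2*Y²)
√(-37746 + D(S)) = √(-37746 + (10 + 2*10²)) = √(-37746 + (10 + 2*100)) = √(-37746 + (10 + 200)) = √(-37746 + 210) = √(-37536) = 4*I*√2346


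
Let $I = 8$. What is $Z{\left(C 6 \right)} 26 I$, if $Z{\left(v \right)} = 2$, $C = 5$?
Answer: $416$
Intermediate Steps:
$Z{\left(C 6 \right)} 26 I = 2 \cdot 26 \cdot 8 = 52 \cdot 8 = 416$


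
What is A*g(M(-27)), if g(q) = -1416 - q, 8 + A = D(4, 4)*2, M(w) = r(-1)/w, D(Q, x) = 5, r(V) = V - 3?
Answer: -76472/27 ≈ -2832.3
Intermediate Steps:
r(V) = -3 + V
M(w) = -4/w (M(w) = (-3 - 1)/w = -4/w)
A = 2 (A = -8 + 5*2 = -8 + 10 = 2)
A*g(M(-27)) = 2*(-1416 - (-4)/(-27)) = 2*(-1416 - (-4)*(-1)/27) = 2*(-1416 - 1*4/27) = 2*(-1416 - 4/27) = 2*(-38236/27) = -76472/27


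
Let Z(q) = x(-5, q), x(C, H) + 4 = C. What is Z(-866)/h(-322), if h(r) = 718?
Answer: -9/718 ≈ -0.012535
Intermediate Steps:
x(C, H) = -4 + C
Z(q) = -9 (Z(q) = -4 - 5 = -9)
Z(-866)/h(-322) = -9/718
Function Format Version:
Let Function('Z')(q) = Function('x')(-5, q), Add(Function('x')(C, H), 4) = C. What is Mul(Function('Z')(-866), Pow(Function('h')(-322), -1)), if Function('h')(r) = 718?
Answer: Rational(-9, 718) ≈ -0.012535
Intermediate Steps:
Function('x')(C, H) = Add(-4, C)
Function('Z')(q) = -9 (Function('Z')(q) = Add(-4, -5) = -9)
Mul(Function('Z')(-866), Pow(Function('h')(-322), -1)) = Mul(-9, Pow(718, -1)) = Mul(-9, Rational(1, 718)) = Rational(-9, 718)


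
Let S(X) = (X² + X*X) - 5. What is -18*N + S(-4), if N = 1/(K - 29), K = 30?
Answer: 9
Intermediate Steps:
S(X) = -5 + 2*X² (S(X) = (X² + X²) - 5 = 2*X² - 5 = -5 + 2*X²)
N = 1 (N = 1/(30 - 29) = 1/1 = 1)
-18*N + S(-4) = -18*1 + (-5 + 2*(-4)²) = -18 + (-5 + 2*16) = -18 + (-5 + 32) = -18 + 27 = 9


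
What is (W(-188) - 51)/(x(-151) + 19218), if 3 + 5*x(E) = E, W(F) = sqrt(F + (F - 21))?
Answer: -255/95936 + 5*I*sqrt(397)/95936 ≈ -0.002658 + 0.0010384*I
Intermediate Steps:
W(F) = sqrt(-21 + 2*F) (W(F) = sqrt(F + (-21 + F)) = sqrt(-21 + 2*F))
x(E) = -3/5 + E/5
(W(-188) - 51)/(x(-151) + 19218) = (sqrt(-21 + 2*(-188)) - 51)/((-3/5 + (1/5)*(-151)) + 19218) = (sqrt(-21 - 376) - 51)/((-3/5 - 151/5) + 19218) = (sqrt(-397) - 51)/(-154/5 + 19218) = (I*sqrt(397) - 51)/(95936/5) = (-51 + I*sqrt(397))*(5/95936) = -255/95936 + 5*I*sqrt(397)/95936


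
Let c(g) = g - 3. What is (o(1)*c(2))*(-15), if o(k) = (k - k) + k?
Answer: 15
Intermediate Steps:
c(g) = -3 + g
o(k) = k (o(k) = 0 + k = k)
(o(1)*c(2))*(-15) = (1*(-3 + 2))*(-15) = (1*(-1))*(-15) = -1*(-15) = 15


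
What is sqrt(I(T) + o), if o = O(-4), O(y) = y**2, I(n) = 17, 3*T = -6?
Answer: sqrt(33) ≈ 5.7446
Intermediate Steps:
T = -2 (T = (1/3)*(-6) = -2)
o = 16 (o = (-4)**2 = 16)
sqrt(I(T) + o) = sqrt(17 + 16) = sqrt(33)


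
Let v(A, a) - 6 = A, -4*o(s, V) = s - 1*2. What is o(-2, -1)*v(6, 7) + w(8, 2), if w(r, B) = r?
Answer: 20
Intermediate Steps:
o(s, V) = ½ - s/4 (o(s, V) = -(s - 1*2)/4 = -(s - 2)/4 = -(-2 + s)/4 = ½ - s/4)
v(A, a) = 6 + A
o(-2, -1)*v(6, 7) + w(8, 2) = (½ - ¼*(-2))*(6 + 6) + 8 = (½ + ½)*12 + 8 = 1*12 + 8 = 12 + 8 = 20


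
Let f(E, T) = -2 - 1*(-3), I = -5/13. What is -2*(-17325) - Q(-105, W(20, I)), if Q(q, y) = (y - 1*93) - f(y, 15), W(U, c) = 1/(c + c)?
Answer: 347453/10 ≈ 34745.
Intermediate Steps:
I = -5/13 (I = -5*1/13 = -5/13 ≈ -0.38462)
W(U, c) = 1/(2*c)
f(E, T) = 1 (f(E, T) = -2 + 3 = 1)
Q(q, y) = -94 + y (Q(q, y) = (y - 1*93) - 1*1 = (y - 93) - 1 = (-93 + y) - 1 = -94 + y)
-2*(-17325) - Q(-105, W(20, I)) = -2*(-17325) - (-94 + 1/(2*(-5/13))) = 34650 - (-94 + (1/2)*(-13/5)) = 34650 - (-94 - 13/10) = 34650 - 1*(-953/10) = 34650 + 953/10 = 347453/10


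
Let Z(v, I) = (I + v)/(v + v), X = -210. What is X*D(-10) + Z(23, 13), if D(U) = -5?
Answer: 24168/23 ≈ 1050.8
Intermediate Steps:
Z(v, I) = (I + v)/(2*v) (Z(v, I) = (I + v)/((2*v)) = (I + v)*(1/(2*v)) = (I + v)/(2*v))
X*D(-10) + Z(23, 13) = -210*(-5) + (1/2)*(13 + 23)/23 = 1050 + (1/2)*(1/23)*36 = 1050 + 18/23 = 24168/23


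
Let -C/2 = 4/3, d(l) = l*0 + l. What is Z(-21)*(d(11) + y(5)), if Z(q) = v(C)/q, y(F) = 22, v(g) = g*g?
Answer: -704/63 ≈ -11.175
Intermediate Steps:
d(l) = l (d(l) = 0 + l = l)
C = -8/3 ≈ -2.6667
v(g) = g²
Z(q) = 64/(9*q) (Z(q) = (-8/3)²/q = 64/(9*q))
Z(-21)*(d(11) + y(5)) = ((64/9)/(-21))*(11 + 22) = ((64/9)*(-1/21))*33 = -64/189*33 = -704/63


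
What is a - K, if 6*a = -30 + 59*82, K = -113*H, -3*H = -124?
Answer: 5472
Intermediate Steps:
H = 124/3 (H = -⅓*(-124) = 124/3 ≈ 41.333)
K = -14012/3 (K = -113*124/3 = -14012/3 ≈ -4670.7)
a = 2404/3 (a = (-30 + 59*82)/6 = (-30 + 4838)/6 = (⅙)*4808 = 2404/3 ≈ 801.33)
a - K = 2404/3 - 1*(-14012/3) = 2404/3 + 14012/3 = 5472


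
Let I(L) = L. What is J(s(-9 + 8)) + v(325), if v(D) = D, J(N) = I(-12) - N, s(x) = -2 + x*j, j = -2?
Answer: 313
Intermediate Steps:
s(x) = -2 - 2*x (s(x) = -2 + x*(-2) = -2 - 2*x)
J(N) = -12 - N
J(s(-9 + 8)) + v(325) = (-12 - (-2 - 2*(-9 + 8))) + 325 = (-12 - (-2 - 2*(-1))) + 325 = (-12 - (-2 + 2)) + 325 = (-12 - 1*0) + 325 = (-12 + 0) + 325 = -12 + 325 = 313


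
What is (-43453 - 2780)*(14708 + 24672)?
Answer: -1820655540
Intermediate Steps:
(-43453 - 2780)*(14708 + 24672) = -46233*39380 = -1820655540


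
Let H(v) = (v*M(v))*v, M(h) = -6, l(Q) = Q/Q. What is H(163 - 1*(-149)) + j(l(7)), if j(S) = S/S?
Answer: -584063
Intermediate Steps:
l(Q) = 1
j(S) = 1
H(v) = -6*v² (H(v) = (v*(-6))*v = (-6*v)*v = -6*v²)
H(163 - 1*(-149)) + j(l(7)) = -6*(163 - 1*(-149))² + 1 = -6*(163 + 149)² + 1 = -6*312² + 1 = -6*97344 + 1 = -584064 + 1 = -584063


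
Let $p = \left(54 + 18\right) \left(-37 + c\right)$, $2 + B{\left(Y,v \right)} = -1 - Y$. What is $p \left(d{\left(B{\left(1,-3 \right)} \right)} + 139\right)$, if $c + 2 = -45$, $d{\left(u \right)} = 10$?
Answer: $-901152$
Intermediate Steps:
$B{\left(Y,v \right)} = -3 - Y$ ($B{\left(Y,v \right)} = -2 - \left(1 + Y\right) = -3 - Y$)
$c = -47$ ($c = -2 - 45 = -47$)
$p = -6048$ ($p = \left(54 + 18\right) \left(-37 - 47\right) = 72 \left(-84\right) = -6048$)
$p \left(d{\left(B{\left(1,-3 \right)} \right)} + 139\right) = - 6048 \left(10 + 139\right) = \left(-6048\right) 149 = -901152$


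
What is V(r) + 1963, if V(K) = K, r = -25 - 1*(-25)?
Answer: 1963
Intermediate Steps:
r = 0 (r = -25 + 25 = 0)
V(r) + 1963 = 0 + 1963 = 1963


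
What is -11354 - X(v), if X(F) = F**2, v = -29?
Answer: -12195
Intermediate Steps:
-11354 - X(v) = -11354 - 1*(-29)**2 = -11354 - 1*841 = -11354 - 841 = -12195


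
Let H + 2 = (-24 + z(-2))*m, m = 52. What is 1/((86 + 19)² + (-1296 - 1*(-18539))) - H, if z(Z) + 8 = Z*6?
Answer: 64733721/28268 ≈ 2290.0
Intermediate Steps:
z(Z) = -8 + 6*Z (z(Z) = -8 + Z*6 = -8 + 6*Z)
H = -2290 (H = -2 + (-24 + (-8 + 6*(-2)))*52 = -2 + (-24 + (-8 - 12))*52 = -2 + (-24 - 20)*52 = -2 - 44*52 = -2 - 2288 = -2290)
1/((86 + 19)² + (-1296 - 1*(-18539))) - H = 1/((86 + 19)² + (-1296 - 1*(-18539))) - 1*(-2290) = 1/(105² + (-1296 + 18539)) + 2290 = 1/(11025 + 17243) + 2290 = 1/28268 + 2290 = 64733721/28268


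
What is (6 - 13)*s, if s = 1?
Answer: -7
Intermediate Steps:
(6 - 13)*s = (6 - 13)*1 = -7*1 = -7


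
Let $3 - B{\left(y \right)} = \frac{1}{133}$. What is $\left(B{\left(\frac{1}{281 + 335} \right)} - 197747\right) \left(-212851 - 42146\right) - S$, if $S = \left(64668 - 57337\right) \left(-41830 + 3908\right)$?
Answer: $\frac{6743383937347}{133} \approx 5.0702 \cdot 10^{10}$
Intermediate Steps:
$B{\left(y \right)} = \frac{398}{133}$ ($B{\left(y \right)} = 3 - \frac{1}{133} = \frac{398}{133}$)
$S = -278006182$ ($S = 7331 \left(-37922\right) = -278006182$)
$\left(B{\left(\frac{1}{281 + 335} \right)} - 197747\right) \left(-212851 - 42146\right) - S = \left(\frac{398}{133} - 197747\right) \left(-212851 - 42146\right) - -278006182 = \left(- \frac{26299953}{133}\right) \left(-254997\right) + 278006182 = \frac{6706409115141}{133} + 278006182 = \frac{6743383937347}{133}$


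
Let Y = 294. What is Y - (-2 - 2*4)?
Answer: 304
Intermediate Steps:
Y - (-2 - 2*4) = 294 - (-2 - 2*4) = 294 - (-2 - 8) = 294 - 1*(-10) = 294 + 10 = 304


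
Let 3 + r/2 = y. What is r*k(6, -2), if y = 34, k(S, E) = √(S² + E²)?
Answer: 124*√10 ≈ 392.12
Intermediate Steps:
k(S, E) = √(E² + S²)
r = 62 (r = -6 + 2*34 = -6 + 68 = 62)
r*k(6, -2) = 62*√((-2)² + 6²) = 62*√(4 + 36) = 62*√40 = 62*(2*√10) = 124*√10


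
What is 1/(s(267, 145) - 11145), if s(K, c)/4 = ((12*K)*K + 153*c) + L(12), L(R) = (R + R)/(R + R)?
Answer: 1/3499471 ≈ 2.8576e-7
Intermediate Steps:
L(R) = 1 (L(R) = (2*R)/((2*R)) = (2*R)*(1/(2*R)) = 1)
s(K, c) = 4 + 48*K² + 612*c (s(K, c) = 4*(((12*K)*K + 153*c) + 1) = 4*((12*K² + 153*c) + 1) = 4*(1 + 12*K² + 153*c) = 4 + 48*K² + 612*c)
1/(s(267, 145) - 11145) = 1/((4 + 48*267² + 612*145) - 11145) = 1/((4 + 48*71289 + 88740) - 11145) = 1/((4 + 3421872 + 88740) - 11145) = 1/(3510616 - 11145) = 1/3499471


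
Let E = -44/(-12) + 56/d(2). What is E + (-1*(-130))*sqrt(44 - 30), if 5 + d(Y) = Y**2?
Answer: -157/3 + 130*sqrt(14) ≈ 434.08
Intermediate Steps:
d(Y) = -5 + Y**2
E = -157/3 (E = -44/(-12) + 56/(-5 + 2**2) = -44*(-1/12) + 56/(-5 + 4) = 11/3 + 56/(-1) = 11/3 + 56*(-1) = 11/3 - 56 = -157/3 ≈ -52.333)
E + (-1*(-130))*sqrt(44 - 30) = -157/3 + (-1*(-130))*sqrt(44 - 30) = -157/3 + 130*sqrt(14)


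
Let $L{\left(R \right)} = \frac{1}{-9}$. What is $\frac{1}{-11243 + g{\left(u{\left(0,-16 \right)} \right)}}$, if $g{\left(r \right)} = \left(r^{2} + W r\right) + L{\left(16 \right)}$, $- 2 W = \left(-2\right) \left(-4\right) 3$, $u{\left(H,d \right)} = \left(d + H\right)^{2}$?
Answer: $\frac{9}{460988} \approx 1.9523 \cdot 10^{-5}$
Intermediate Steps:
$L{\left(R \right)} = - \frac{1}{9}$
$u{\left(H,d \right)} = \left(H + d\right)^{2}$
$W = -12$ ($W = - \frac{\left(-2\right) \left(-4\right) 3}{2} = - \frac{8 \cdot 3}{2} = \left(- \frac{1}{2}\right) 24 = -12$)
$g{\left(r \right)} = - \frac{1}{9} + r^{2} - 12 r$ ($g{\left(r \right)} = \left(r^{2} - 12 r\right) - \frac{1}{9} = - \frac{1}{9} + r^{2} - 12 r$)
$\frac{1}{-11243 + g{\left(u{\left(0,-16 \right)} \right)}} = \frac{1}{-11243 - \left(\frac{1}{9} - \left(0 - 16\right)^{4} + 12 \left(0 - 16\right)^{2}\right)} = \frac{1}{-11243 - \left(\frac{1}{9} - 65536 + 3072\right)} = \frac{1}{-11243 - \left(\frac{27649}{9} - 65536\right)} = \frac{1}{-11243 - - \frac{562175}{9}} = \frac{1}{-11243 + \frac{562175}{9}} = \frac{1}{\frac{460988}{9}} = \frac{9}{460988}$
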